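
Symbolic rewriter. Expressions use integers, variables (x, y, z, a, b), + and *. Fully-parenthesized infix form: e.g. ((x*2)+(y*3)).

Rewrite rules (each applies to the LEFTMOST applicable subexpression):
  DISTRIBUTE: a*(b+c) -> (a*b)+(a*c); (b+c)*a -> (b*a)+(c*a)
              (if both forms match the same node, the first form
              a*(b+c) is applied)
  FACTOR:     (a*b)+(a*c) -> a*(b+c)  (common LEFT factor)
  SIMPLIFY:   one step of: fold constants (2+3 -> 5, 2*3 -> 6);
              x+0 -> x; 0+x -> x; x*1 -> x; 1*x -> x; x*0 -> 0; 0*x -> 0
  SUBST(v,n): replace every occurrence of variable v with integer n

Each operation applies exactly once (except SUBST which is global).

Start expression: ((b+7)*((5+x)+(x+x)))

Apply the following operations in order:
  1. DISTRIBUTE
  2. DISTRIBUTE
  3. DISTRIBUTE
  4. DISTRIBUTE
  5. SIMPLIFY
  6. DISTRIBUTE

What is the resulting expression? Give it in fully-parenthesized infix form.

Start: ((b+7)*((5+x)+(x+x)))
Apply DISTRIBUTE at root (target: ((b+7)*((5+x)+(x+x)))): ((b+7)*((5+x)+(x+x))) -> (((b+7)*(5+x))+((b+7)*(x+x)))
Apply DISTRIBUTE at L (target: ((b+7)*(5+x))): (((b+7)*(5+x))+((b+7)*(x+x))) -> ((((b+7)*5)+((b+7)*x))+((b+7)*(x+x)))
Apply DISTRIBUTE at LL (target: ((b+7)*5)): ((((b+7)*5)+((b+7)*x))+((b+7)*(x+x))) -> ((((b*5)+(7*5))+((b+7)*x))+((b+7)*(x+x)))
Apply DISTRIBUTE at LR (target: ((b+7)*x)): ((((b*5)+(7*5))+((b+7)*x))+((b+7)*(x+x))) -> ((((b*5)+(7*5))+((b*x)+(7*x)))+((b+7)*(x+x)))
Apply SIMPLIFY at LLR (target: (7*5)): ((((b*5)+(7*5))+((b*x)+(7*x)))+((b+7)*(x+x))) -> ((((b*5)+35)+((b*x)+(7*x)))+((b+7)*(x+x)))
Apply DISTRIBUTE at R (target: ((b+7)*(x+x))): ((((b*5)+35)+((b*x)+(7*x)))+((b+7)*(x+x))) -> ((((b*5)+35)+((b*x)+(7*x)))+(((b+7)*x)+((b+7)*x)))

Answer: ((((b*5)+35)+((b*x)+(7*x)))+(((b+7)*x)+((b+7)*x)))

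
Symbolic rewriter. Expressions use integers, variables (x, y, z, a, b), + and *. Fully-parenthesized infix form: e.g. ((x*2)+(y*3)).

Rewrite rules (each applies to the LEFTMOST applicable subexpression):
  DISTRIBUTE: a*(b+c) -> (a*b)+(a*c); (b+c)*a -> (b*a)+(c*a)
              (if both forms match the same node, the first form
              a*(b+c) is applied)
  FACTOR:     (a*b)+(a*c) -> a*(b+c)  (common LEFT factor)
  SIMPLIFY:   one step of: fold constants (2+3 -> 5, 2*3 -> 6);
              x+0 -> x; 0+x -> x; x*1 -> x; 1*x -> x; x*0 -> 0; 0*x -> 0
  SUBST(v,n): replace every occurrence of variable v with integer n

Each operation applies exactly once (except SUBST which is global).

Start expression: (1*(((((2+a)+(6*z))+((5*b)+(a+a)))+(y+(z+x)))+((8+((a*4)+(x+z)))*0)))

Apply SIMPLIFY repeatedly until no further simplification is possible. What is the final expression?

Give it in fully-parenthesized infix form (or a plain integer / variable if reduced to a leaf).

Start: (1*(((((2+a)+(6*z))+((5*b)+(a+a)))+(y+(z+x)))+((8+((a*4)+(x+z)))*0)))
Step 1: at root: (1*(((((2+a)+(6*z))+((5*b)+(a+a)))+(y+(z+x)))+((8+((a*4)+(x+z)))*0))) -> (((((2+a)+(6*z))+((5*b)+(a+a)))+(y+(z+x)))+((8+((a*4)+(x+z)))*0)); overall: (1*(((((2+a)+(6*z))+((5*b)+(a+a)))+(y+(z+x)))+((8+((a*4)+(x+z)))*0))) -> (((((2+a)+(6*z))+((5*b)+(a+a)))+(y+(z+x)))+((8+((a*4)+(x+z)))*0))
Step 2: at R: ((8+((a*4)+(x+z)))*0) -> 0; overall: (((((2+a)+(6*z))+((5*b)+(a+a)))+(y+(z+x)))+((8+((a*4)+(x+z)))*0)) -> (((((2+a)+(6*z))+((5*b)+(a+a)))+(y+(z+x)))+0)
Step 3: at root: (((((2+a)+(6*z))+((5*b)+(a+a)))+(y+(z+x)))+0) -> ((((2+a)+(6*z))+((5*b)+(a+a)))+(y+(z+x))); overall: (((((2+a)+(6*z))+((5*b)+(a+a)))+(y+(z+x)))+0) -> ((((2+a)+(6*z))+((5*b)+(a+a)))+(y+(z+x)))
Fixed point: ((((2+a)+(6*z))+((5*b)+(a+a)))+(y+(z+x)))

Answer: ((((2+a)+(6*z))+((5*b)+(a+a)))+(y+(z+x)))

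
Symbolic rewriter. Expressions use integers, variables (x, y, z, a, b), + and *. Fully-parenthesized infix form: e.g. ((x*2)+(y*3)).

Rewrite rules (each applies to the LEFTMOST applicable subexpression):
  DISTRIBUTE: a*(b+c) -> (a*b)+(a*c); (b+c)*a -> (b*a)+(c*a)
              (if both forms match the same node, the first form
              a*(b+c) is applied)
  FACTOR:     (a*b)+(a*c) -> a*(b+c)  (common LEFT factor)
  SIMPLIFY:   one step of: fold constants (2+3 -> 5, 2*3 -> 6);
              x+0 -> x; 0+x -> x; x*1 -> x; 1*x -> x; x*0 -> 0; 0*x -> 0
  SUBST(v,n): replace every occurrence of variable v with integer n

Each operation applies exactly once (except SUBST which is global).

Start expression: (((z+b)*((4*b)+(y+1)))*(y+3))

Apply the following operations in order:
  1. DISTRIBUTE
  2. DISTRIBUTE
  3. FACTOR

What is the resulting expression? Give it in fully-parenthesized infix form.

Answer: ((((z+b)*((4*b)+(y+1)))*y)+(((z+b)*((4*b)+(y+1)))*3))

Derivation:
Start: (((z+b)*((4*b)+(y+1)))*(y+3))
Apply DISTRIBUTE at root (target: (((z+b)*((4*b)+(y+1)))*(y+3))): (((z+b)*((4*b)+(y+1)))*(y+3)) -> ((((z+b)*((4*b)+(y+1)))*y)+(((z+b)*((4*b)+(y+1)))*3))
Apply DISTRIBUTE at LL (target: ((z+b)*((4*b)+(y+1)))): ((((z+b)*((4*b)+(y+1)))*y)+(((z+b)*((4*b)+(y+1)))*3)) -> (((((z+b)*(4*b))+((z+b)*(y+1)))*y)+(((z+b)*((4*b)+(y+1)))*3))
Apply FACTOR at LL (target: (((z+b)*(4*b))+((z+b)*(y+1)))): (((((z+b)*(4*b))+((z+b)*(y+1)))*y)+(((z+b)*((4*b)+(y+1)))*3)) -> ((((z+b)*((4*b)+(y+1)))*y)+(((z+b)*((4*b)+(y+1)))*3))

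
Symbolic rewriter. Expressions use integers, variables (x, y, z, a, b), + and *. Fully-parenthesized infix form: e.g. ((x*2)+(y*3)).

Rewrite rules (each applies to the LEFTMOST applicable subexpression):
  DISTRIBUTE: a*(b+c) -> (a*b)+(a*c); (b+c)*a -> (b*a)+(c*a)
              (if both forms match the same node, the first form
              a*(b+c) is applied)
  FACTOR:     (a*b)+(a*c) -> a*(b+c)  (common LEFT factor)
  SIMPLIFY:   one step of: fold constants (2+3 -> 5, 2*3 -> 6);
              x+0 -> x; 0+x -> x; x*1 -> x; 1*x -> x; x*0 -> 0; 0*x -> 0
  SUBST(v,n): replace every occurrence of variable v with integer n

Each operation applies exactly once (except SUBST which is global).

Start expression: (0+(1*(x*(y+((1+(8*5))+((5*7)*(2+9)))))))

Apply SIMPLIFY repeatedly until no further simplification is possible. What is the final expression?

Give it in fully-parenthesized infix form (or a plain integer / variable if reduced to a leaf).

Start: (0+(1*(x*(y+((1+(8*5))+((5*7)*(2+9)))))))
Step 1: at root: (0+(1*(x*(y+((1+(8*5))+((5*7)*(2+9))))))) -> (1*(x*(y+((1+(8*5))+((5*7)*(2+9)))))); overall: (0+(1*(x*(y+((1+(8*5))+((5*7)*(2+9))))))) -> (1*(x*(y+((1+(8*5))+((5*7)*(2+9))))))
Step 2: at root: (1*(x*(y+((1+(8*5))+((5*7)*(2+9)))))) -> (x*(y+((1+(8*5))+((5*7)*(2+9))))); overall: (1*(x*(y+((1+(8*5))+((5*7)*(2+9)))))) -> (x*(y+((1+(8*5))+((5*7)*(2+9)))))
Step 3: at RRLR: (8*5) -> 40; overall: (x*(y+((1+(8*5))+((5*7)*(2+9))))) -> (x*(y+((1+40)+((5*7)*(2+9)))))
Step 4: at RRL: (1+40) -> 41; overall: (x*(y+((1+40)+((5*7)*(2+9))))) -> (x*(y+(41+((5*7)*(2+9)))))
Step 5: at RRRL: (5*7) -> 35; overall: (x*(y+(41+((5*7)*(2+9))))) -> (x*(y+(41+(35*(2+9)))))
Step 6: at RRRR: (2+9) -> 11; overall: (x*(y+(41+(35*(2+9))))) -> (x*(y+(41+(35*11))))
Step 7: at RRR: (35*11) -> 385; overall: (x*(y+(41+(35*11)))) -> (x*(y+(41+385)))
Step 8: at RR: (41+385) -> 426; overall: (x*(y+(41+385))) -> (x*(y+426))
Fixed point: (x*(y+426))

Answer: (x*(y+426))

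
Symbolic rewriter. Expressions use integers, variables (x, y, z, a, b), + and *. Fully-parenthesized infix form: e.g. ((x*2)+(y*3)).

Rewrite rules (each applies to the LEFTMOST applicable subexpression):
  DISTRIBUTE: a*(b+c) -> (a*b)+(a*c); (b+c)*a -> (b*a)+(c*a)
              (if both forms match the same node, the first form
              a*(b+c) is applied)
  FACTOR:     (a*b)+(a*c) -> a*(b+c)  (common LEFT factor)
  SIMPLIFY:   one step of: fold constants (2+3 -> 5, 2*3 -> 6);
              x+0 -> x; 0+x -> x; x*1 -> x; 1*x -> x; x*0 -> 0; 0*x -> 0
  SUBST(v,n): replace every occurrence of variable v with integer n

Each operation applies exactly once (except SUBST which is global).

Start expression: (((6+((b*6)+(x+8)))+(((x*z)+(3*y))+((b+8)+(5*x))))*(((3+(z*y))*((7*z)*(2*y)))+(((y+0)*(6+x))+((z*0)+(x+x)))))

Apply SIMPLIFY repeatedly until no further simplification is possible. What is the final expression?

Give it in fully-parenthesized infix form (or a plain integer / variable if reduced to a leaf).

Start: (((6+((b*6)+(x+8)))+(((x*z)+(3*y))+((b+8)+(5*x))))*(((3+(z*y))*((7*z)*(2*y)))+(((y+0)*(6+x))+((z*0)+(x+x)))))
Step 1: at RRLL: (y+0) -> y; overall: (((6+((b*6)+(x+8)))+(((x*z)+(3*y))+((b+8)+(5*x))))*(((3+(z*y))*((7*z)*(2*y)))+(((y+0)*(6+x))+((z*0)+(x+x))))) -> (((6+((b*6)+(x+8)))+(((x*z)+(3*y))+((b+8)+(5*x))))*(((3+(z*y))*((7*z)*(2*y)))+((y*(6+x))+((z*0)+(x+x)))))
Step 2: at RRRL: (z*0) -> 0; overall: (((6+((b*6)+(x+8)))+(((x*z)+(3*y))+((b+8)+(5*x))))*(((3+(z*y))*((7*z)*(2*y)))+((y*(6+x))+((z*0)+(x+x))))) -> (((6+((b*6)+(x+8)))+(((x*z)+(3*y))+((b+8)+(5*x))))*(((3+(z*y))*((7*z)*(2*y)))+((y*(6+x))+(0+(x+x)))))
Step 3: at RRR: (0+(x+x)) -> (x+x); overall: (((6+((b*6)+(x+8)))+(((x*z)+(3*y))+((b+8)+(5*x))))*(((3+(z*y))*((7*z)*(2*y)))+((y*(6+x))+(0+(x+x))))) -> (((6+((b*6)+(x+8)))+(((x*z)+(3*y))+((b+8)+(5*x))))*(((3+(z*y))*((7*z)*(2*y)))+((y*(6+x))+(x+x))))
Fixed point: (((6+((b*6)+(x+8)))+(((x*z)+(3*y))+((b+8)+(5*x))))*(((3+(z*y))*((7*z)*(2*y)))+((y*(6+x))+(x+x))))

Answer: (((6+((b*6)+(x+8)))+(((x*z)+(3*y))+((b+8)+(5*x))))*(((3+(z*y))*((7*z)*(2*y)))+((y*(6+x))+(x+x))))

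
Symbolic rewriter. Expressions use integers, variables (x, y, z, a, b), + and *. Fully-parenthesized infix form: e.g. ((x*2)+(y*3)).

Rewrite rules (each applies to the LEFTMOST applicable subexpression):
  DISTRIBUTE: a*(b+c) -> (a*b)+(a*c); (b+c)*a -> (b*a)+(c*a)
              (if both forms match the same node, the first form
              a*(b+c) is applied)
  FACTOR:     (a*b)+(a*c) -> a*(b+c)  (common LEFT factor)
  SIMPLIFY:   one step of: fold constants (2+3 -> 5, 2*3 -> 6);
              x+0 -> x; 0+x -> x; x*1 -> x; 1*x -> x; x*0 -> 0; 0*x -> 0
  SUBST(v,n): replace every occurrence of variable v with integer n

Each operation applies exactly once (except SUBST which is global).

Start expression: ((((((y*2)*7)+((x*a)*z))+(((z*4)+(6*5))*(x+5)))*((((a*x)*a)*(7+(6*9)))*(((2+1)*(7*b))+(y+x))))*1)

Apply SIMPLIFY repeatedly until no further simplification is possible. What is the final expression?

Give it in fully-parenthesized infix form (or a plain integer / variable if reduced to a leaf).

Answer: (((((y*2)*7)+((x*a)*z))+(((z*4)+30)*(x+5)))*((((a*x)*a)*61)*((3*(7*b))+(y+x))))

Derivation:
Start: ((((((y*2)*7)+((x*a)*z))+(((z*4)+(6*5))*(x+5)))*((((a*x)*a)*(7+(6*9)))*(((2+1)*(7*b))+(y+x))))*1)
Step 1: at root: ((((((y*2)*7)+((x*a)*z))+(((z*4)+(6*5))*(x+5)))*((((a*x)*a)*(7+(6*9)))*(((2+1)*(7*b))+(y+x))))*1) -> (((((y*2)*7)+((x*a)*z))+(((z*4)+(6*5))*(x+5)))*((((a*x)*a)*(7+(6*9)))*(((2+1)*(7*b))+(y+x)))); overall: ((((((y*2)*7)+((x*a)*z))+(((z*4)+(6*5))*(x+5)))*((((a*x)*a)*(7+(6*9)))*(((2+1)*(7*b))+(y+x))))*1) -> (((((y*2)*7)+((x*a)*z))+(((z*4)+(6*5))*(x+5)))*((((a*x)*a)*(7+(6*9)))*(((2+1)*(7*b))+(y+x))))
Step 2: at LRLR: (6*5) -> 30; overall: (((((y*2)*7)+((x*a)*z))+(((z*4)+(6*5))*(x+5)))*((((a*x)*a)*(7+(6*9)))*(((2+1)*(7*b))+(y+x)))) -> (((((y*2)*7)+((x*a)*z))+(((z*4)+30)*(x+5)))*((((a*x)*a)*(7+(6*9)))*(((2+1)*(7*b))+(y+x))))
Step 3: at RLRR: (6*9) -> 54; overall: (((((y*2)*7)+((x*a)*z))+(((z*4)+30)*(x+5)))*((((a*x)*a)*(7+(6*9)))*(((2+1)*(7*b))+(y+x)))) -> (((((y*2)*7)+((x*a)*z))+(((z*4)+30)*(x+5)))*((((a*x)*a)*(7+54))*(((2+1)*(7*b))+(y+x))))
Step 4: at RLR: (7+54) -> 61; overall: (((((y*2)*7)+((x*a)*z))+(((z*4)+30)*(x+5)))*((((a*x)*a)*(7+54))*(((2+1)*(7*b))+(y+x)))) -> (((((y*2)*7)+((x*a)*z))+(((z*4)+30)*(x+5)))*((((a*x)*a)*61)*(((2+1)*(7*b))+(y+x))))
Step 5: at RRLL: (2+1) -> 3; overall: (((((y*2)*7)+((x*a)*z))+(((z*4)+30)*(x+5)))*((((a*x)*a)*61)*(((2+1)*(7*b))+(y+x)))) -> (((((y*2)*7)+((x*a)*z))+(((z*4)+30)*(x+5)))*((((a*x)*a)*61)*((3*(7*b))+(y+x))))
Fixed point: (((((y*2)*7)+((x*a)*z))+(((z*4)+30)*(x+5)))*((((a*x)*a)*61)*((3*(7*b))+(y+x))))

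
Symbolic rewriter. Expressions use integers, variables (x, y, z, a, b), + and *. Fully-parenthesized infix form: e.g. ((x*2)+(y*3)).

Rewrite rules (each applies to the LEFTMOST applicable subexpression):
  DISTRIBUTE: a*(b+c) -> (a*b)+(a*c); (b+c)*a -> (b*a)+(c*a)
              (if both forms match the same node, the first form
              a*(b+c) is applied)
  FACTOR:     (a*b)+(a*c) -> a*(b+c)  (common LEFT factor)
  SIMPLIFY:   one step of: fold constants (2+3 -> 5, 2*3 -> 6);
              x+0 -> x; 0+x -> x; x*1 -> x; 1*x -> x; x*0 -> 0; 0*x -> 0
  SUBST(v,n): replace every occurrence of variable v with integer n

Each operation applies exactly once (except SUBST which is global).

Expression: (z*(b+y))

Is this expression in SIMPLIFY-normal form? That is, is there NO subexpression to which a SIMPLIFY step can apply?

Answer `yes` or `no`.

Expression: (z*(b+y))
Scanning for simplifiable subexpressions (pre-order)...
  at root: (z*(b+y)) (not simplifiable)
  at R: (b+y) (not simplifiable)
Result: no simplifiable subexpression found -> normal form.

Answer: yes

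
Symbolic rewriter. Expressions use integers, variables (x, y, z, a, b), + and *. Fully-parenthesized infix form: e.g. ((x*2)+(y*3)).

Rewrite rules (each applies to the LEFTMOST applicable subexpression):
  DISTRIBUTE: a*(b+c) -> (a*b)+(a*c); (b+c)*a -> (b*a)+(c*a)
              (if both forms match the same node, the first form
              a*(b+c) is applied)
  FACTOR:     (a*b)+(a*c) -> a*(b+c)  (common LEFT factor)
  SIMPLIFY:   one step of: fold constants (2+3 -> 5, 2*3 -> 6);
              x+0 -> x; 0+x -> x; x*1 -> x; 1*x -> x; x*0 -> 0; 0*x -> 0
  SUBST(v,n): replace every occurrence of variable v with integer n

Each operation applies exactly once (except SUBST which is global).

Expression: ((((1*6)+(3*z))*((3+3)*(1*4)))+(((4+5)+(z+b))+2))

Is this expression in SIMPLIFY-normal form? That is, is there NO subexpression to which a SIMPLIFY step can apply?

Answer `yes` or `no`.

Expression: ((((1*6)+(3*z))*((3+3)*(1*4)))+(((4+5)+(z+b))+2))
Scanning for simplifiable subexpressions (pre-order)...
  at root: ((((1*6)+(3*z))*((3+3)*(1*4)))+(((4+5)+(z+b))+2)) (not simplifiable)
  at L: (((1*6)+(3*z))*((3+3)*(1*4))) (not simplifiable)
  at LL: ((1*6)+(3*z)) (not simplifiable)
  at LLL: (1*6) (SIMPLIFIABLE)
  at LLR: (3*z) (not simplifiable)
  at LR: ((3+3)*(1*4)) (not simplifiable)
  at LRL: (3+3) (SIMPLIFIABLE)
  at LRR: (1*4) (SIMPLIFIABLE)
  at R: (((4+5)+(z+b))+2) (not simplifiable)
  at RL: ((4+5)+(z+b)) (not simplifiable)
  at RLL: (4+5) (SIMPLIFIABLE)
  at RLR: (z+b) (not simplifiable)
Found simplifiable subexpr at path LLL: (1*6)
One SIMPLIFY step would give: (((6+(3*z))*((3+3)*(1*4)))+(((4+5)+(z+b))+2))
-> NOT in normal form.

Answer: no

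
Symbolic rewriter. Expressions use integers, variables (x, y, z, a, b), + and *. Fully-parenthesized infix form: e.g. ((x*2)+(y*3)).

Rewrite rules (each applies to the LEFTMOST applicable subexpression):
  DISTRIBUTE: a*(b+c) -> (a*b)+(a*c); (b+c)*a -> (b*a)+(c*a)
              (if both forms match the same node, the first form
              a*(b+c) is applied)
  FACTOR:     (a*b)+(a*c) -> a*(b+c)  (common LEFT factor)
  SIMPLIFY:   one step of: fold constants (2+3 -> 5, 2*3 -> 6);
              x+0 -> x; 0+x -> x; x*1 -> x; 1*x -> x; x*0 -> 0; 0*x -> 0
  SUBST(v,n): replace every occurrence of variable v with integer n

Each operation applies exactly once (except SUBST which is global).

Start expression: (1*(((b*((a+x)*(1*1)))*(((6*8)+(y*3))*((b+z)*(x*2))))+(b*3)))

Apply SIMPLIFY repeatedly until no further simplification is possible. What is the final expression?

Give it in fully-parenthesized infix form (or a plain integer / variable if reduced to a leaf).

Answer: (((b*(a+x))*((48+(y*3))*((b+z)*(x*2))))+(b*3))

Derivation:
Start: (1*(((b*((a+x)*(1*1)))*(((6*8)+(y*3))*((b+z)*(x*2))))+(b*3)))
Step 1: at root: (1*(((b*((a+x)*(1*1)))*(((6*8)+(y*3))*((b+z)*(x*2))))+(b*3))) -> (((b*((a+x)*(1*1)))*(((6*8)+(y*3))*((b+z)*(x*2))))+(b*3)); overall: (1*(((b*((a+x)*(1*1)))*(((6*8)+(y*3))*((b+z)*(x*2))))+(b*3))) -> (((b*((a+x)*(1*1)))*(((6*8)+(y*3))*((b+z)*(x*2))))+(b*3))
Step 2: at LLRR: (1*1) -> 1; overall: (((b*((a+x)*(1*1)))*(((6*8)+(y*3))*((b+z)*(x*2))))+(b*3)) -> (((b*((a+x)*1))*(((6*8)+(y*3))*((b+z)*(x*2))))+(b*3))
Step 3: at LLR: ((a+x)*1) -> (a+x); overall: (((b*((a+x)*1))*(((6*8)+(y*3))*((b+z)*(x*2))))+(b*3)) -> (((b*(a+x))*(((6*8)+(y*3))*((b+z)*(x*2))))+(b*3))
Step 4: at LRLL: (6*8) -> 48; overall: (((b*(a+x))*(((6*8)+(y*3))*((b+z)*(x*2))))+(b*3)) -> (((b*(a+x))*((48+(y*3))*((b+z)*(x*2))))+(b*3))
Fixed point: (((b*(a+x))*((48+(y*3))*((b+z)*(x*2))))+(b*3))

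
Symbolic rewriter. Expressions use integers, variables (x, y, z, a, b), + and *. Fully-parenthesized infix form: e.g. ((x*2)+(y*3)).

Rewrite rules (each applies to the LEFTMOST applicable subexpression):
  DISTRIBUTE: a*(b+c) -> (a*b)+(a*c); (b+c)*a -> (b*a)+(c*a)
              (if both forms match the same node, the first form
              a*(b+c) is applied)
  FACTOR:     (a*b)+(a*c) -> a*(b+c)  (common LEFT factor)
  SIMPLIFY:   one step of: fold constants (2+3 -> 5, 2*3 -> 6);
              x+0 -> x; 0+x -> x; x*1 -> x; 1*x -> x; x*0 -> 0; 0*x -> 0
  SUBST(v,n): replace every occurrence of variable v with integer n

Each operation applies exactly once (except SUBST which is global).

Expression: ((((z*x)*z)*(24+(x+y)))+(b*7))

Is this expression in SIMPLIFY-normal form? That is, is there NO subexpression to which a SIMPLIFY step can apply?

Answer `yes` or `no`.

Answer: yes

Derivation:
Expression: ((((z*x)*z)*(24+(x+y)))+(b*7))
Scanning for simplifiable subexpressions (pre-order)...
  at root: ((((z*x)*z)*(24+(x+y)))+(b*7)) (not simplifiable)
  at L: (((z*x)*z)*(24+(x+y))) (not simplifiable)
  at LL: ((z*x)*z) (not simplifiable)
  at LLL: (z*x) (not simplifiable)
  at LR: (24+(x+y)) (not simplifiable)
  at LRR: (x+y) (not simplifiable)
  at R: (b*7) (not simplifiable)
Result: no simplifiable subexpression found -> normal form.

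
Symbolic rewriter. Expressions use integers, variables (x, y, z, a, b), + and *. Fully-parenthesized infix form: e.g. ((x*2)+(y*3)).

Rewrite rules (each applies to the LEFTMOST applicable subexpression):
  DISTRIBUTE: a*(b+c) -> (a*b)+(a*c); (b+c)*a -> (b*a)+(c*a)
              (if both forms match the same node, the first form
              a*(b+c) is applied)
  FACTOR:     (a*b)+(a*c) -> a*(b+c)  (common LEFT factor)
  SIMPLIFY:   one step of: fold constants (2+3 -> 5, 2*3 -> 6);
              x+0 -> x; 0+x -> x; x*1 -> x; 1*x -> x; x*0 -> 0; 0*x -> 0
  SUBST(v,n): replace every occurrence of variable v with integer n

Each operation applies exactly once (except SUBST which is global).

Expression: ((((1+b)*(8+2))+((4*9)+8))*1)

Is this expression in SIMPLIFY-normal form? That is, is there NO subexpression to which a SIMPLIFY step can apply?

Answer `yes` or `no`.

Answer: no

Derivation:
Expression: ((((1+b)*(8+2))+((4*9)+8))*1)
Scanning for simplifiable subexpressions (pre-order)...
  at root: ((((1+b)*(8+2))+((4*9)+8))*1) (SIMPLIFIABLE)
  at L: (((1+b)*(8+2))+((4*9)+8)) (not simplifiable)
  at LL: ((1+b)*(8+2)) (not simplifiable)
  at LLL: (1+b) (not simplifiable)
  at LLR: (8+2) (SIMPLIFIABLE)
  at LR: ((4*9)+8) (not simplifiable)
  at LRL: (4*9) (SIMPLIFIABLE)
Found simplifiable subexpr at path root: ((((1+b)*(8+2))+((4*9)+8))*1)
One SIMPLIFY step would give: (((1+b)*(8+2))+((4*9)+8))
-> NOT in normal form.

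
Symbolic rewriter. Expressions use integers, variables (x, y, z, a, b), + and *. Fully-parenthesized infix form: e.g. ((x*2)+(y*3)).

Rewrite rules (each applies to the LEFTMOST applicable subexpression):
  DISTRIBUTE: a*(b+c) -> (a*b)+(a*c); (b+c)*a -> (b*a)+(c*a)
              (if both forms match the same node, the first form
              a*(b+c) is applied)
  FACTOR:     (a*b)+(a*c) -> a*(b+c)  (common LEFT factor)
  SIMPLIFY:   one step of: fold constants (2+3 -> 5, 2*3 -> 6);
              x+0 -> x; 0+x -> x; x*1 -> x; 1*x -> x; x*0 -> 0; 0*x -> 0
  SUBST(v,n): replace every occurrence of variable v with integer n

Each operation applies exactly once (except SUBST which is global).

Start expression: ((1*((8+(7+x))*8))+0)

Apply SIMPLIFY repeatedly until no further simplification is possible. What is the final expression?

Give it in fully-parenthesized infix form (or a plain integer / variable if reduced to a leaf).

Start: ((1*((8+(7+x))*8))+0)
Step 1: at root: ((1*((8+(7+x))*8))+0) -> (1*((8+(7+x))*8)); overall: ((1*((8+(7+x))*8))+0) -> (1*((8+(7+x))*8))
Step 2: at root: (1*((8+(7+x))*8)) -> ((8+(7+x))*8); overall: (1*((8+(7+x))*8)) -> ((8+(7+x))*8)
Fixed point: ((8+(7+x))*8)

Answer: ((8+(7+x))*8)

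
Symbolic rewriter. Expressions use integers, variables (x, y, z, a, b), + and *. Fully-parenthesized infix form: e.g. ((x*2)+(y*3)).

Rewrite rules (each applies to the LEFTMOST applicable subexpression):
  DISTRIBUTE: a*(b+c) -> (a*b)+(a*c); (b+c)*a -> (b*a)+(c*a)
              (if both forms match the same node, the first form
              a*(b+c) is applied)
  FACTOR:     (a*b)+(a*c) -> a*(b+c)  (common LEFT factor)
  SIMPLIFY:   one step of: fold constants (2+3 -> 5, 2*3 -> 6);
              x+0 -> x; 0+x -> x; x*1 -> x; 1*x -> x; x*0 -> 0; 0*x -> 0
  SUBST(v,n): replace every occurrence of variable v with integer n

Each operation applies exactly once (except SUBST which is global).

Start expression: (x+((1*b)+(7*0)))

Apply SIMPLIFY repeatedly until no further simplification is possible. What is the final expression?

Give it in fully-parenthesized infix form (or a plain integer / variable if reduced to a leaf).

Start: (x+((1*b)+(7*0)))
Step 1: at RL: (1*b) -> b; overall: (x+((1*b)+(7*0))) -> (x+(b+(7*0)))
Step 2: at RR: (7*0) -> 0; overall: (x+(b+(7*0))) -> (x+(b+0))
Step 3: at R: (b+0) -> b; overall: (x+(b+0)) -> (x+b)
Fixed point: (x+b)

Answer: (x+b)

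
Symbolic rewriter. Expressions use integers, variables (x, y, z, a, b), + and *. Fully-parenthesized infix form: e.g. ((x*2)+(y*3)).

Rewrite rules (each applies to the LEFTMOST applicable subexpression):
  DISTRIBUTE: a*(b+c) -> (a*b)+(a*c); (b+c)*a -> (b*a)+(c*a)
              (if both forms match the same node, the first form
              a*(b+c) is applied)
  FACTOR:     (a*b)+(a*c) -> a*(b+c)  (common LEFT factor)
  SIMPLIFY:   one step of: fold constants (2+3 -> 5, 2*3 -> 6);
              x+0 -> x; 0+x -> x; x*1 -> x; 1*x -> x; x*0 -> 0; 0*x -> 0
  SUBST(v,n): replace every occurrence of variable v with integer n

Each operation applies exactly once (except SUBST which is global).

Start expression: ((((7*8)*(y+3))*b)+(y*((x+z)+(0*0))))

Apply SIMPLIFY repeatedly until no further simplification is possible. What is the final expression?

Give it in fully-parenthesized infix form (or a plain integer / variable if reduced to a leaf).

Answer: (((56*(y+3))*b)+(y*(x+z)))

Derivation:
Start: ((((7*8)*(y+3))*b)+(y*((x+z)+(0*0))))
Step 1: at LLL: (7*8) -> 56; overall: ((((7*8)*(y+3))*b)+(y*((x+z)+(0*0)))) -> (((56*(y+3))*b)+(y*((x+z)+(0*0))))
Step 2: at RRR: (0*0) -> 0; overall: (((56*(y+3))*b)+(y*((x+z)+(0*0)))) -> (((56*(y+3))*b)+(y*((x+z)+0)))
Step 3: at RR: ((x+z)+0) -> (x+z); overall: (((56*(y+3))*b)+(y*((x+z)+0))) -> (((56*(y+3))*b)+(y*(x+z)))
Fixed point: (((56*(y+3))*b)+(y*(x+z)))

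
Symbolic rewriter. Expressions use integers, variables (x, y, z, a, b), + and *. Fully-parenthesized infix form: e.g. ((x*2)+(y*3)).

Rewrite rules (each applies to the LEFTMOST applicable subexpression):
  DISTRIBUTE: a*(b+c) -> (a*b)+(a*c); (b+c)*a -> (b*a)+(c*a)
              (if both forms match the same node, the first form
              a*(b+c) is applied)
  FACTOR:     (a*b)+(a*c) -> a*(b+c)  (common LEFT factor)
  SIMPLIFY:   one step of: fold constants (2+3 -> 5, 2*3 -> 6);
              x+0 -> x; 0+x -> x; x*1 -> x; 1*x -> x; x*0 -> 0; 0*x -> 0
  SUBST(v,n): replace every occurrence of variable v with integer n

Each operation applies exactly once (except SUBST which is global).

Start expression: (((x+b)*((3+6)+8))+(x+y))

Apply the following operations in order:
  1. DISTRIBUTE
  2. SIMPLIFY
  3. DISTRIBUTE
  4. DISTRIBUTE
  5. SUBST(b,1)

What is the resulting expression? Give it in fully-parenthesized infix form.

Answer: ((((x*9)+(1*9))+((x*8)+(1*8)))+(x+y))

Derivation:
Start: (((x+b)*((3+6)+8))+(x+y))
Apply DISTRIBUTE at L (target: ((x+b)*((3+6)+8))): (((x+b)*((3+6)+8))+(x+y)) -> ((((x+b)*(3+6))+((x+b)*8))+(x+y))
Apply SIMPLIFY at LLR (target: (3+6)): ((((x+b)*(3+6))+((x+b)*8))+(x+y)) -> ((((x+b)*9)+((x+b)*8))+(x+y))
Apply DISTRIBUTE at LL (target: ((x+b)*9)): ((((x+b)*9)+((x+b)*8))+(x+y)) -> ((((x*9)+(b*9))+((x+b)*8))+(x+y))
Apply DISTRIBUTE at LR (target: ((x+b)*8)): ((((x*9)+(b*9))+((x+b)*8))+(x+y)) -> ((((x*9)+(b*9))+((x*8)+(b*8)))+(x+y))
Apply SUBST(b,1): ((((x*9)+(b*9))+((x*8)+(b*8)))+(x+y)) -> ((((x*9)+(1*9))+((x*8)+(1*8)))+(x+y))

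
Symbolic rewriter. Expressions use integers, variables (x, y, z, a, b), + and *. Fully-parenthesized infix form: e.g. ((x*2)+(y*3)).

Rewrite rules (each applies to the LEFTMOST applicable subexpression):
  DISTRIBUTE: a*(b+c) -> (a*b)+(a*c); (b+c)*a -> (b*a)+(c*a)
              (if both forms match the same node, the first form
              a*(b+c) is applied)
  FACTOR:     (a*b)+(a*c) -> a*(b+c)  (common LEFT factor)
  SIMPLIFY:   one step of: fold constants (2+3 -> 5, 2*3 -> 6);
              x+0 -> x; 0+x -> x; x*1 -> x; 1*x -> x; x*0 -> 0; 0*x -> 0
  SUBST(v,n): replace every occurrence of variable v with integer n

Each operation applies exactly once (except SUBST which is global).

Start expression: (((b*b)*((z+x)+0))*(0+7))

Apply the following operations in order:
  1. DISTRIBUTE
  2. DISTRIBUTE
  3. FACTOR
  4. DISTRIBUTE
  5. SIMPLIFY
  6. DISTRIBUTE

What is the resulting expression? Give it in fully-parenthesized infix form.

Answer: (0+((((b*b)*(z+x))+((b*b)*0))*7))

Derivation:
Start: (((b*b)*((z+x)+0))*(0+7))
Apply DISTRIBUTE at root (target: (((b*b)*((z+x)+0))*(0+7))): (((b*b)*((z+x)+0))*(0+7)) -> ((((b*b)*((z+x)+0))*0)+(((b*b)*((z+x)+0))*7))
Apply DISTRIBUTE at LL (target: ((b*b)*((z+x)+0))): ((((b*b)*((z+x)+0))*0)+(((b*b)*((z+x)+0))*7)) -> (((((b*b)*(z+x))+((b*b)*0))*0)+(((b*b)*((z+x)+0))*7))
Apply FACTOR at LL (target: (((b*b)*(z+x))+((b*b)*0))): (((((b*b)*(z+x))+((b*b)*0))*0)+(((b*b)*((z+x)+0))*7)) -> ((((b*b)*((z+x)+0))*0)+(((b*b)*((z+x)+0))*7))
Apply DISTRIBUTE at LL (target: ((b*b)*((z+x)+0))): ((((b*b)*((z+x)+0))*0)+(((b*b)*((z+x)+0))*7)) -> (((((b*b)*(z+x))+((b*b)*0))*0)+(((b*b)*((z+x)+0))*7))
Apply SIMPLIFY at L (target: ((((b*b)*(z+x))+((b*b)*0))*0)): (((((b*b)*(z+x))+((b*b)*0))*0)+(((b*b)*((z+x)+0))*7)) -> (0+(((b*b)*((z+x)+0))*7))
Apply DISTRIBUTE at RL (target: ((b*b)*((z+x)+0))): (0+(((b*b)*((z+x)+0))*7)) -> (0+((((b*b)*(z+x))+((b*b)*0))*7))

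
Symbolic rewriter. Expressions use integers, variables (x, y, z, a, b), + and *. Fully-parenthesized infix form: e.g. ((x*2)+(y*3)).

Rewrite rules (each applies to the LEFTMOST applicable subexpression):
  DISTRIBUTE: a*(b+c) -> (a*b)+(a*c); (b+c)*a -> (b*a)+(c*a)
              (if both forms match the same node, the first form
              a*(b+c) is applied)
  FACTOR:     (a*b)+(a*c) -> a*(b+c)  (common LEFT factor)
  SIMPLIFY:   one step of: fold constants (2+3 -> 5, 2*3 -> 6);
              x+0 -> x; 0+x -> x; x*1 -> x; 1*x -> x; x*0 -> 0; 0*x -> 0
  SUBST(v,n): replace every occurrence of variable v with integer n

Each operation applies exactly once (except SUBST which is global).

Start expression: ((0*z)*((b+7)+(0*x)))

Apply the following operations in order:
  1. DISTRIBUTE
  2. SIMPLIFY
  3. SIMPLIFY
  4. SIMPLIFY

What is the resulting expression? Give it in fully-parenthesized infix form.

Answer: ((0*z)*(0*x))

Derivation:
Start: ((0*z)*((b+7)+(0*x)))
Apply DISTRIBUTE at root (target: ((0*z)*((b+7)+(0*x)))): ((0*z)*((b+7)+(0*x))) -> (((0*z)*(b+7))+((0*z)*(0*x)))
Apply SIMPLIFY at LL (target: (0*z)): (((0*z)*(b+7))+((0*z)*(0*x))) -> ((0*(b+7))+((0*z)*(0*x)))
Apply SIMPLIFY at L (target: (0*(b+7))): ((0*(b+7))+((0*z)*(0*x))) -> (0+((0*z)*(0*x)))
Apply SIMPLIFY at root (target: (0+((0*z)*(0*x)))): (0+((0*z)*(0*x))) -> ((0*z)*(0*x))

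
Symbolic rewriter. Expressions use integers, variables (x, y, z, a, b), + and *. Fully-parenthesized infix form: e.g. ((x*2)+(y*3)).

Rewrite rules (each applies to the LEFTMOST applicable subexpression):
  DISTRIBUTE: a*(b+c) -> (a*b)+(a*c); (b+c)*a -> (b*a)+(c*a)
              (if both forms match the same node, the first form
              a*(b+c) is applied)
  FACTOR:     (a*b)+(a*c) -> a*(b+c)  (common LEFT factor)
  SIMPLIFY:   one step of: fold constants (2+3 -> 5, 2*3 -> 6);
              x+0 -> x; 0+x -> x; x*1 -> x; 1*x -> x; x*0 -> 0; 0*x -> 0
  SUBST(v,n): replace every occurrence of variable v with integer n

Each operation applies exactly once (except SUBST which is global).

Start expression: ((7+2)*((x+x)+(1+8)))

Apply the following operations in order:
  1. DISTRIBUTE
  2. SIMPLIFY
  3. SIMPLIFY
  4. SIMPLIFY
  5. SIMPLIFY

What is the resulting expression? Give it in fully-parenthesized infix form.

Start: ((7+2)*((x+x)+(1+8)))
Apply DISTRIBUTE at root (target: ((7+2)*((x+x)+(1+8)))): ((7+2)*((x+x)+(1+8))) -> (((7+2)*(x+x))+((7+2)*(1+8)))
Apply SIMPLIFY at LL (target: (7+2)): (((7+2)*(x+x))+((7+2)*(1+8))) -> ((9*(x+x))+((7+2)*(1+8)))
Apply SIMPLIFY at RL (target: (7+2)): ((9*(x+x))+((7+2)*(1+8))) -> ((9*(x+x))+(9*(1+8)))
Apply SIMPLIFY at RR (target: (1+8)): ((9*(x+x))+(9*(1+8))) -> ((9*(x+x))+(9*9))
Apply SIMPLIFY at R (target: (9*9)): ((9*(x+x))+(9*9)) -> ((9*(x+x))+81)

Answer: ((9*(x+x))+81)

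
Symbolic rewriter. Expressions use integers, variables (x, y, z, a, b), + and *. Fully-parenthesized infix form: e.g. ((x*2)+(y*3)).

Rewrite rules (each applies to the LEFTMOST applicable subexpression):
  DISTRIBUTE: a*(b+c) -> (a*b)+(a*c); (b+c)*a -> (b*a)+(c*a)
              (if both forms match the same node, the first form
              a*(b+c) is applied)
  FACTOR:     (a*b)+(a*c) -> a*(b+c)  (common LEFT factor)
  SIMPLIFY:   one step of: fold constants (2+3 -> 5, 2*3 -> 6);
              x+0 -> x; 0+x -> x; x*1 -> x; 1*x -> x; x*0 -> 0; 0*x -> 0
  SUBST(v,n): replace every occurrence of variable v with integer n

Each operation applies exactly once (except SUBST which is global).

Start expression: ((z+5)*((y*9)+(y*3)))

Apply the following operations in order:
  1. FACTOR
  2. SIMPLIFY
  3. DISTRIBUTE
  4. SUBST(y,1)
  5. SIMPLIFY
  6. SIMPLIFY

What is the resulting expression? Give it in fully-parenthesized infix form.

Answer: ((z*12)+(5*12))

Derivation:
Start: ((z+5)*((y*9)+(y*3)))
Apply FACTOR at R (target: ((y*9)+(y*3))): ((z+5)*((y*9)+(y*3))) -> ((z+5)*(y*(9+3)))
Apply SIMPLIFY at RR (target: (9+3)): ((z+5)*(y*(9+3))) -> ((z+5)*(y*12))
Apply DISTRIBUTE at root (target: ((z+5)*(y*12))): ((z+5)*(y*12)) -> ((z*(y*12))+(5*(y*12)))
Apply SUBST(y,1): ((z*(y*12))+(5*(y*12))) -> ((z*(1*12))+(5*(1*12)))
Apply SIMPLIFY at LR (target: (1*12)): ((z*(1*12))+(5*(1*12))) -> ((z*12)+(5*(1*12)))
Apply SIMPLIFY at RR (target: (1*12)): ((z*12)+(5*(1*12))) -> ((z*12)+(5*12))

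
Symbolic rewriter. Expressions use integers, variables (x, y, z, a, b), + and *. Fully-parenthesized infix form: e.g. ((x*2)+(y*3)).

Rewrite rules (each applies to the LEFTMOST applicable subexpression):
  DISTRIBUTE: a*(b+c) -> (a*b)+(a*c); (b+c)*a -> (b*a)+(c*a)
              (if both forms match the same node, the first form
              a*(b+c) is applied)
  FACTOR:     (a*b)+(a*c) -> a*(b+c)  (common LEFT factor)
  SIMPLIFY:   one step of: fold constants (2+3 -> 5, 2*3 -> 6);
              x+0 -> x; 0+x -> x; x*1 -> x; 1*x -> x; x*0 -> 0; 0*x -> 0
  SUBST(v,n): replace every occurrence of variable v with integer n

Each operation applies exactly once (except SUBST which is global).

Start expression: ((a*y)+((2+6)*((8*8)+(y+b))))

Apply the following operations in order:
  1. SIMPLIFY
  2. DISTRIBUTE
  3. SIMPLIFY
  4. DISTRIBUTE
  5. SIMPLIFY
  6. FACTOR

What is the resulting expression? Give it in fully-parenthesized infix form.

Answer: ((a*y)+(512+(8*(y+b))))

Derivation:
Start: ((a*y)+((2+6)*((8*8)+(y+b))))
Apply SIMPLIFY at RL (target: (2+6)): ((a*y)+((2+6)*((8*8)+(y+b)))) -> ((a*y)+(8*((8*8)+(y+b))))
Apply DISTRIBUTE at R (target: (8*((8*8)+(y+b)))): ((a*y)+(8*((8*8)+(y+b)))) -> ((a*y)+((8*(8*8))+(8*(y+b))))
Apply SIMPLIFY at RLR (target: (8*8)): ((a*y)+((8*(8*8))+(8*(y+b)))) -> ((a*y)+((8*64)+(8*(y+b))))
Apply DISTRIBUTE at RR (target: (8*(y+b))): ((a*y)+((8*64)+(8*(y+b)))) -> ((a*y)+((8*64)+((8*y)+(8*b))))
Apply SIMPLIFY at RL (target: (8*64)): ((a*y)+((8*64)+((8*y)+(8*b)))) -> ((a*y)+(512+((8*y)+(8*b))))
Apply FACTOR at RR (target: ((8*y)+(8*b))): ((a*y)+(512+((8*y)+(8*b)))) -> ((a*y)+(512+(8*(y+b))))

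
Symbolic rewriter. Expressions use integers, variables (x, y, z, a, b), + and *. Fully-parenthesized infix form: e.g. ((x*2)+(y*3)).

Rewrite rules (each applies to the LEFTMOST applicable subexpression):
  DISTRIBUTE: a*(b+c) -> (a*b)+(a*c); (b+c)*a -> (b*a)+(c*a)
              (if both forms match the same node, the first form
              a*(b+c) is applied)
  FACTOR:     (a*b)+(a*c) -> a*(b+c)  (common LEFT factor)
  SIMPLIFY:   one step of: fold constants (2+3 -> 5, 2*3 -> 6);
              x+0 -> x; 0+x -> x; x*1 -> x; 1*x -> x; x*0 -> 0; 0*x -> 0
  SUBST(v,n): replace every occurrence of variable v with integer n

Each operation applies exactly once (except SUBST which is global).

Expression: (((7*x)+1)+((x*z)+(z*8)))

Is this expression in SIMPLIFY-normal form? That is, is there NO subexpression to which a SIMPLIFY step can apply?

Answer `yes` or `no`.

Expression: (((7*x)+1)+((x*z)+(z*8)))
Scanning for simplifiable subexpressions (pre-order)...
  at root: (((7*x)+1)+((x*z)+(z*8))) (not simplifiable)
  at L: ((7*x)+1) (not simplifiable)
  at LL: (7*x) (not simplifiable)
  at R: ((x*z)+(z*8)) (not simplifiable)
  at RL: (x*z) (not simplifiable)
  at RR: (z*8) (not simplifiable)
Result: no simplifiable subexpression found -> normal form.

Answer: yes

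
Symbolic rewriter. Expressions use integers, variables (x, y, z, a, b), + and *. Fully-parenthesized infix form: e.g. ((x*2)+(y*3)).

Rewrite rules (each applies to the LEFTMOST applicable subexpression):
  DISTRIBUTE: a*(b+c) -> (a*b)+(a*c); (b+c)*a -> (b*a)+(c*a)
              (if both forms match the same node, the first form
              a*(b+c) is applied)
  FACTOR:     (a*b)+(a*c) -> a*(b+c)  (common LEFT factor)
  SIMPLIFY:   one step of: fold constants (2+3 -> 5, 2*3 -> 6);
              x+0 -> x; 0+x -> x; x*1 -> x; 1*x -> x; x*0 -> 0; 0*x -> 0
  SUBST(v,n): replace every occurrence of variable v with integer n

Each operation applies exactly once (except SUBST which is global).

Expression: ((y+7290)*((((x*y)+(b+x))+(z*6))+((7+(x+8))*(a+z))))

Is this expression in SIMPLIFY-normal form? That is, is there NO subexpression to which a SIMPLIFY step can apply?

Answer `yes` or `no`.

Expression: ((y+7290)*((((x*y)+(b+x))+(z*6))+((7+(x+8))*(a+z))))
Scanning for simplifiable subexpressions (pre-order)...
  at root: ((y+7290)*((((x*y)+(b+x))+(z*6))+((7+(x+8))*(a+z)))) (not simplifiable)
  at L: (y+7290) (not simplifiable)
  at R: ((((x*y)+(b+x))+(z*6))+((7+(x+8))*(a+z))) (not simplifiable)
  at RL: (((x*y)+(b+x))+(z*6)) (not simplifiable)
  at RLL: ((x*y)+(b+x)) (not simplifiable)
  at RLLL: (x*y) (not simplifiable)
  at RLLR: (b+x) (not simplifiable)
  at RLR: (z*6) (not simplifiable)
  at RR: ((7+(x+8))*(a+z)) (not simplifiable)
  at RRL: (7+(x+8)) (not simplifiable)
  at RRLR: (x+8) (not simplifiable)
  at RRR: (a+z) (not simplifiable)
Result: no simplifiable subexpression found -> normal form.

Answer: yes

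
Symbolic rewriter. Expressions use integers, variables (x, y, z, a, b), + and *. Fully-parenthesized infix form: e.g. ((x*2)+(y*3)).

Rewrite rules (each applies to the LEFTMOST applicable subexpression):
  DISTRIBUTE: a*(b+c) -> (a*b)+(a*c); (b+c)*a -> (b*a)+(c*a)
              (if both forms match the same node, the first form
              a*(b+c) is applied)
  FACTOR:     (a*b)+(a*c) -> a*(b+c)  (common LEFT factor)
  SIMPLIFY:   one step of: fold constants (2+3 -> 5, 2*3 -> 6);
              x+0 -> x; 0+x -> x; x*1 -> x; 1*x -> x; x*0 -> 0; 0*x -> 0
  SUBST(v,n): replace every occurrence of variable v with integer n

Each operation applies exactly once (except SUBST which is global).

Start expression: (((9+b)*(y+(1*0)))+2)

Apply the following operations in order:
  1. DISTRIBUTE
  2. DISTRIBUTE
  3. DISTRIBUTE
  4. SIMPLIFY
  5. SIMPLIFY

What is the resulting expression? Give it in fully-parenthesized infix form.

Answer: ((((9*y)+(b*y))+(0+(b*(1*0))))+2)

Derivation:
Start: (((9+b)*(y+(1*0)))+2)
Apply DISTRIBUTE at L (target: ((9+b)*(y+(1*0)))): (((9+b)*(y+(1*0)))+2) -> ((((9+b)*y)+((9+b)*(1*0)))+2)
Apply DISTRIBUTE at LL (target: ((9+b)*y)): ((((9+b)*y)+((9+b)*(1*0)))+2) -> ((((9*y)+(b*y))+((9+b)*(1*0)))+2)
Apply DISTRIBUTE at LR (target: ((9+b)*(1*0))): ((((9*y)+(b*y))+((9+b)*(1*0)))+2) -> ((((9*y)+(b*y))+((9*(1*0))+(b*(1*0))))+2)
Apply SIMPLIFY at LRLR (target: (1*0)): ((((9*y)+(b*y))+((9*(1*0))+(b*(1*0))))+2) -> ((((9*y)+(b*y))+((9*0)+(b*(1*0))))+2)
Apply SIMPLIFY at LRL (target: (9*0)): ((((9*y)+(b*y))+((9*0)+(b*(1*0))))+2) -> ((((9*y)+(b*y))+(0+(b*(1*0))))+2)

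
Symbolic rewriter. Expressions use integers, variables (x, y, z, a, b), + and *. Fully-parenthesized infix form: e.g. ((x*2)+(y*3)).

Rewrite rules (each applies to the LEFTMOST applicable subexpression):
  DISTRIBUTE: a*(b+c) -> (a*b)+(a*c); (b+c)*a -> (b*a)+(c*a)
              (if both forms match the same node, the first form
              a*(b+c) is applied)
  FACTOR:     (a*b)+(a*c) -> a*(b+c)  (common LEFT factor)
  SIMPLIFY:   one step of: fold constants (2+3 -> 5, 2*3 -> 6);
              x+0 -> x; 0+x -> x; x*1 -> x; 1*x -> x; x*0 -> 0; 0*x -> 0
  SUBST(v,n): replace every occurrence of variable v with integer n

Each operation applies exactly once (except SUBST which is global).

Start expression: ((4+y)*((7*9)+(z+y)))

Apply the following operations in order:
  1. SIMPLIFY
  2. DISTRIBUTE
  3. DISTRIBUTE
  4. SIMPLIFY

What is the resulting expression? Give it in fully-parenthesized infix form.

Start: ((4+y)*((7*9)+(z+y)))
Apply SIMPLIFY at RL (target: (7*9)): ((4+y)*((7*9)+(z+y))) -> ((4+y)*(63+(z+y)))
Apply DISTRIBUTE at root (target: ((4+y)*(63+(z+y)))): ((4+y)*(63+(z+y))) -> (((4+y)*63)+((4+y)*(z+y)))
Apply DISTRIBUTE at L (target: ((4+y)*63)): (((4+y)*63)+((4+y)*(z+y))) -> (((4*63)+(y*63))+((4+y)*(z+y)))
Apply SIMPLIFY at LL (target: (4*63)): (((4*63)+(y*63))+((4+y)*(z+y))) -> ((252+(y*63))+((4+y)*(z+y)))

Answer: ((252+(y*63))+((4+y)*(z+y)))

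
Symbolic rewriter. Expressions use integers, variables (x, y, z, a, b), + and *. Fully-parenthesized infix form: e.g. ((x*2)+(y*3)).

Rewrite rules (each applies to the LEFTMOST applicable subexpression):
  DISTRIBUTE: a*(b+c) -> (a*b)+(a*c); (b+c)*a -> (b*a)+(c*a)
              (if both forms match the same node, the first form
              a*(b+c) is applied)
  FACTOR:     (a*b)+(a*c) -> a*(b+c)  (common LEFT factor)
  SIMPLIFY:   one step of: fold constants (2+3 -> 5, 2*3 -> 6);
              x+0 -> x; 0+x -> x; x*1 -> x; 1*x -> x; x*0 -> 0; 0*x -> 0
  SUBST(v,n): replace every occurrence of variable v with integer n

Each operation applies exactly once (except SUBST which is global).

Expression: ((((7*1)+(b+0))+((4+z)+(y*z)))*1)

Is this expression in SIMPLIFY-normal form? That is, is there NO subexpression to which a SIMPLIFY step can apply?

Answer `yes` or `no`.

Expression: ((((7*1)+(b+0))+((4+z)+(y*z)))*1)
Scanning for simplifiable subexpressions (pre-order)...
  at root: ((((7*1)+(b+0))+((4+z)+(y*z)))*1) (SIMPLIFIABLE)
  at L: (((7*1)+(b+0))+((4+z)+(y*z))) (not simplifiable)
  at LL: ((7*1)+(b+0)) (not simplifiable)
  at LLL: (7*1) (SIMPLIFIABLE)
  at LLR: (b+0) (SIMPLIFIABLE)
  at LR: ((4+z)+(y*z)) (not simplifiable)
  at LRL: (4+z) (not simplifiable)
  at LRR: (y*z) (not simplifiable)
Found simplifiable subexpr at path root: ((((7*1)+(b+0))+((4+z)+(y*z)))*1)
One SIMPLIFY step would give: (((7*1)+(b+0))+((4+z)+(y*z)))
-> NOT in normal form.

Answer: no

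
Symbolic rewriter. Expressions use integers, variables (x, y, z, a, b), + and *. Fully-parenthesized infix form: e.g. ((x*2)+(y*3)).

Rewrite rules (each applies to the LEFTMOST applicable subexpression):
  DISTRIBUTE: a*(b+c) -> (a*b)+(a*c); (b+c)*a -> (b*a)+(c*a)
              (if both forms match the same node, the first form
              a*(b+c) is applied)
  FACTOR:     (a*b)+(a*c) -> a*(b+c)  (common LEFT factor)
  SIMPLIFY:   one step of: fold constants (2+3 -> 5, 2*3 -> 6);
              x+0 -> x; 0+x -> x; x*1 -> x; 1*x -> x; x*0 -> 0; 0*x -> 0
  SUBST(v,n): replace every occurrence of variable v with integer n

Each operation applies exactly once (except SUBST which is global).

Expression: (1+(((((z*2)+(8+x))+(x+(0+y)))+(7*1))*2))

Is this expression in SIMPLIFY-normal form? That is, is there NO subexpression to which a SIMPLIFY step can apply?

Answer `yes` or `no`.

Expression: (1+(((((z*2)+(8+x))+(x+(0+y)))+(7*1))*2))
Scanning for simplifiable subexpressions (pre-order)...
  at root: (1+(((((z*2)+(8+x))+(x+(0+y)))+(7*1))*2)) (not simplifiable)
  at R: (((((z*2)+(8+x))+(x+(0+y)))+(7*1))*2) (not simplifiable)
  at RL: ((((z*2)+(8+x))+(x+(0+y)))+(7*1)) (not simplifiable)
  at RLL: (((z*2)+(8+x))+(x+(0+y))) (not simplifiable)
  at RLLL: ((z*2)+(8+x)) (not simplifiable)
  at RLLLL: (z*2) (not simplifiable)
  at RLLLR: (8+x) (not simplifiable)
  at RLLR: (x+(0+y)) (not simplifiable)
  at RLLRR: (0+y) (SIMPLIFIABLE)
  at RLR: (7*1) (SIMPLIFIABLE)
Found simplifiable subexpr at path RLLRR: (0+y)
One SIMPLIFY step would give: (1+(((((z*2)+(8+x))+(x+y))+(7*1))*2))
-> NOT in normal form.

Answer: no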